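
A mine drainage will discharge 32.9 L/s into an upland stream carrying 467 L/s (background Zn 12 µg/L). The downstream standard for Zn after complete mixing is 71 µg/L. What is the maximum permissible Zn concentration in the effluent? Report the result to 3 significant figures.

At the limit, (Qr·Cr + Qe·Cₑ)/(Qr + Qe) = 71:
Cₑ = (499.9·71 − 467.0·12.00) / 32.90 = 908.5 µg/L.

908 µg/L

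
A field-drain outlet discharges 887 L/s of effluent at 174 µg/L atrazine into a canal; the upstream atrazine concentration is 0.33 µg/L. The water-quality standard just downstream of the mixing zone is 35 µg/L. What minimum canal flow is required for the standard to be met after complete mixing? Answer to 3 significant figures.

Set C_mix = 35: (Q·0.3300 + 887.0·174.0) / (Q + 887.0) = 35
→ Q = 887.0·(174.0 − 35)/(35 − 0.3300) = 3556 L/s.

3560 L/s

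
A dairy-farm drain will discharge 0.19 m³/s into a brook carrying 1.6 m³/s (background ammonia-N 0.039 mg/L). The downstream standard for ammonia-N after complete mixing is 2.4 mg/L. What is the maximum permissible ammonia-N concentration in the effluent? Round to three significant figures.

22.3 mg/L

At the limit, (Qr·Cr + Qe·Cₑ)/(Qr + Qe) = 2.4:
Cₑ = (1.790·2.4 − 1.600·0.03900) / 0.1900 = 22.28 mg/L.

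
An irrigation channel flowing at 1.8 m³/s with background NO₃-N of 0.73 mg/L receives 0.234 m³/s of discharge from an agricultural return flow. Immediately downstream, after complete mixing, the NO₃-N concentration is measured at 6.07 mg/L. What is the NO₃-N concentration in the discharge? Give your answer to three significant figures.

47.1 mg/L

Mass balance: 1.800·0.7300 + 0.2340·Cₑ = 2.034·6.070
→ Cₑ = (2.034·6.070 − 1.800·0.7300) / 0.2340 = 47.15 mg/L.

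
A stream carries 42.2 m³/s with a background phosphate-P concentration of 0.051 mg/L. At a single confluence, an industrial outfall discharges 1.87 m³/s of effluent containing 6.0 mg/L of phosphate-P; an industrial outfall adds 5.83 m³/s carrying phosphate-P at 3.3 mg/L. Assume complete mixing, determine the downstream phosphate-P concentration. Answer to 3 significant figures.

0.654 mg/L

Mixed concentration C = ΣQC/ΣQ = (42.20·0.05100 + 1.870·6.000 + 5.830·3.300) / 49.90 = 32.61/49.90 = 0.6535 mg/L.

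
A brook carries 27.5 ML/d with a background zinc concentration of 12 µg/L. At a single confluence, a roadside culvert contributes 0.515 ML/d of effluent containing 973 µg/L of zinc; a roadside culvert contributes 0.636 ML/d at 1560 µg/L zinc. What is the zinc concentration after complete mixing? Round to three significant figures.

Conservation of mass: C = (27.50·12.00 + 0.5150·973.0 + 0.6360·1560) / 28.65 = 1823/28.65 = 63.64 µg/L.

63.6 µg/L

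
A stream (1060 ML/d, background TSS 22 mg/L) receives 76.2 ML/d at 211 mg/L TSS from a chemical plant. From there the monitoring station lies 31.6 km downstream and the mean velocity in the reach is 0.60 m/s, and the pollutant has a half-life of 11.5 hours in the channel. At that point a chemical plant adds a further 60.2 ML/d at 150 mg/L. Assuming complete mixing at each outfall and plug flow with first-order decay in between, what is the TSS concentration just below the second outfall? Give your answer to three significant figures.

21.2 mg/L

Conservation of mass: C = (1060·22.00 + 76.20·211.0) / 1136 = 39400/1136 = 34.68 mg/L; combined flow 1136 ML/d.
Travel time t = 31.6·1000 / 0.60 = 52670 s = 14.63 h.
Half-life 11.5 h → k = ln 2 / 11.5 = 0.06027 h⁻¹ = 1.447 d⁻¹.
After decay, C = 34.68 × e^(−kt) = 34.68 × 0.4140 = 14.36 mg/L.
Second outfall: C = (1136·14.36 + 60.20·150.0)/1196 = 21.18 mg/L.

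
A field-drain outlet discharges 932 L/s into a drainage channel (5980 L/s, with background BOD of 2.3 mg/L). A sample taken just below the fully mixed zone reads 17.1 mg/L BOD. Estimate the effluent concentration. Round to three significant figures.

112 mg/L

Mass balance: 5980·2.300 + 932.0·Cₑ = 6912·17.10
→ Cₑ = (6912·17.10 − 5980·2.300) / 932.0 = 112.1 mg/L.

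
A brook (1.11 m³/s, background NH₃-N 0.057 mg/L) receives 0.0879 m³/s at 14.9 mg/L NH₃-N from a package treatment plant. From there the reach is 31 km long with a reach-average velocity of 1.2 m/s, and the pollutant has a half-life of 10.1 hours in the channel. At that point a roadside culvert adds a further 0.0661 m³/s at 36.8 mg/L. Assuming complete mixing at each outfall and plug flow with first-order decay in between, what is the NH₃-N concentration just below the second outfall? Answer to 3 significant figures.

Conservation of mass: C = (1.110·0.05700 + 0.08790·14.90) / 1.198 = 1.373/1.198 = 1.146 mg/L; combined flow 1.198 m³/s.
Travel time t = 31·1000 / 1.2 = 25830 s = 7.176 h.
Half-life 10.1 h → k = ln 2 / 10.1 = 0.06863 h⁻¹ = 1.647 d⁻¹.
First-order decay: C = 1.146·exp(−k·t) = 1.146·0.6111 = 0.7004 mg/L.
At the second outfall, C = (1.198·0.7004 + 0.06610·36.80) / (1.198 + 0.06610) = 2.588 mg/L.

2.59 mg/L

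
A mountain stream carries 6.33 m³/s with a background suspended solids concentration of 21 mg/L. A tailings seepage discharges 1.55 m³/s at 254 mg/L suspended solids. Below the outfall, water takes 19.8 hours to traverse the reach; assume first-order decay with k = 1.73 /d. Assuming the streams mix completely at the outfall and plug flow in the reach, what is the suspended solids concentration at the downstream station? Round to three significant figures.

16.0 mg/L

Mass balance: C = (6.330·21.00 + 1.550·254.0) / 7.880 = 526.6/7.880 = 66.83 mg/L.
Applying C = C₀e^(−kt): 66.83 × 0.2400 = 16.04 mg/L.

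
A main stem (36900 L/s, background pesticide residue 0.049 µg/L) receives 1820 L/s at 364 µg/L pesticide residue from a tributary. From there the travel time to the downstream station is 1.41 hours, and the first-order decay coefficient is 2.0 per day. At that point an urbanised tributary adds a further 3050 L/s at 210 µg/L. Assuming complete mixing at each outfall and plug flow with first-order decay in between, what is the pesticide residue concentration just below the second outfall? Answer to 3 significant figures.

After mixing, C = (36900·0.04900 + 1820·364.0) / 38720 = 664300/38720 = 17.16 µg/L; combined flow 38720 L/s.
Decay over the reach: 17.16·exp(−kt) = 17.16·0.8891 = 15.25 µg/L.
Second outfall: C = (38720·15.25 + 3050·210.0)/41770 = 29.47 µg/L.

29.5 µg/L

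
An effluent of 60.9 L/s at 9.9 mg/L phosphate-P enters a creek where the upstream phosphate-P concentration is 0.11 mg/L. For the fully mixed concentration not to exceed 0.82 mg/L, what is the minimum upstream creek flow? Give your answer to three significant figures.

Set C_mix = 0.82: (Q·0.1100 + 60.90·9.900) / (Q + 60.90) = 0.82
→ Q = 60.90·(9.900 − 0.82)/(0.82 − 0.1100) = 778.8 L/s.

779 L/s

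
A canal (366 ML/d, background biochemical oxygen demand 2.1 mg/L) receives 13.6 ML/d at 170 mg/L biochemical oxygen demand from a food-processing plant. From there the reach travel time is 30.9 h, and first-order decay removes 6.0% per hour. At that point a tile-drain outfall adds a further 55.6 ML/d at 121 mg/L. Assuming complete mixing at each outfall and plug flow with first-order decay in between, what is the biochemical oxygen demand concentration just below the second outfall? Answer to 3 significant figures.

16.5 mg/L

Conservation of mass: C = (366.0·2.100 + 13.60·170.0) / 379.6 = 3081/379.6 = 8.115 mg/L; combined flow 379.6 ML/d.
6.0%/h lost → k = −ln(1 − 0.06) = 0.06188 h⁻¹.
First-order decay: C = 8.115·exp(−k·t) = 8.115·0.1478 = 1.199 mg/L.
Second outfall: C = (379.6·1.199 + 55.60·121.0)/435.2 = 16.50 mg/L.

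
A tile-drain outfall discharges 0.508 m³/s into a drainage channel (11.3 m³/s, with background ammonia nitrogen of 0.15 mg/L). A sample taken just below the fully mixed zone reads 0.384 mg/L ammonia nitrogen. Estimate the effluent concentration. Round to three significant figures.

Mass balance: 11.30·0.1500 + 0.5080·Cₑ = 11.81·0.3840
→ Cₑ = (11.81·0.3840 − 11.30·0.1500) / 0.5080 = 5.589 mg/L.

5.59 mg/L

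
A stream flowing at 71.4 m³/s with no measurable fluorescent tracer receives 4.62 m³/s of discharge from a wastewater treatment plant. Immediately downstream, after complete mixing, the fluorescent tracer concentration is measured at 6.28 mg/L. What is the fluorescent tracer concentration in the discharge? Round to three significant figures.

Mass balance: 71.40·0 + 4.620·Cₑ = 76.02·6.280
→ Cₑ = (76.02·6.280 − 71.40·0) / 4.620 = 103.3 mg/L.

103 mg/L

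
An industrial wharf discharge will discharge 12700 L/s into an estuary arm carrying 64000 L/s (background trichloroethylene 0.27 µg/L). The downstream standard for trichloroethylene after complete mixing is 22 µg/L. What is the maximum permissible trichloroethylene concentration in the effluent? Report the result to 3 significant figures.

132 µg/L

At the limit, (Qr·Cr + Qe·Cₑ)/(Qr + Qe) = 22:
Cₑ = (76700·22 − 64000·0.2700) / 12700 = 131.5 µg/L.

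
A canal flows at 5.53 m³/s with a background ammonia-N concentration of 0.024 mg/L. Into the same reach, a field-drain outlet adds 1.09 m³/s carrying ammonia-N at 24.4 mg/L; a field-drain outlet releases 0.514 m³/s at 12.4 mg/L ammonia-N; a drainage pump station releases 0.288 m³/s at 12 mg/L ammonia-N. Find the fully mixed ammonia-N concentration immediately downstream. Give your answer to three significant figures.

4.93 mg/L

Mass balance: C = (5.530·0.02400 + 1.090·24.40 + 0.5140·12.40 + 0.2880·12.00) / 7.422 = 36.56/7.422 = 4.926 mg/L.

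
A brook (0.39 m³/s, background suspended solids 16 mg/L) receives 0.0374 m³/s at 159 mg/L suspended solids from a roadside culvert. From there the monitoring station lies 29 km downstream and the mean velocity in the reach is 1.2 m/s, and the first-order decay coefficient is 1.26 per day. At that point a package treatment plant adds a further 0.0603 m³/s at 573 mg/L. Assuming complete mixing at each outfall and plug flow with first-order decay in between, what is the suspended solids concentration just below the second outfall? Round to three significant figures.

After mixing, C = (0.3900·16.00 + 0.03740·159.0) / 0.4274 = 12.19/0.4274 = 28.51 mg/L; combined flow 0.4274 m³/s.
Travel time t = 29·1000 / 1.2 = 24170 s = 6.713 h.
Applying C = C₀e^(−kt): 28.51 × 0.7030 = 20.04 mg/L.
At the second outfall, C = (0.4274·20.04 + 0.06030·573.0) / (0.4274 + 0.06030) = 88.41 mg/L.

88.4 mg/L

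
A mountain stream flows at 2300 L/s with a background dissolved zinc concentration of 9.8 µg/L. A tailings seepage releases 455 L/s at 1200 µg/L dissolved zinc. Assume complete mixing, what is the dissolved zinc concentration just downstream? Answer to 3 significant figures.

Conservation of mass: C = (2300·9.800 + 455.0·1200) / 2755 = 568500/2755 = 206.4 µg/L.

206 µg/L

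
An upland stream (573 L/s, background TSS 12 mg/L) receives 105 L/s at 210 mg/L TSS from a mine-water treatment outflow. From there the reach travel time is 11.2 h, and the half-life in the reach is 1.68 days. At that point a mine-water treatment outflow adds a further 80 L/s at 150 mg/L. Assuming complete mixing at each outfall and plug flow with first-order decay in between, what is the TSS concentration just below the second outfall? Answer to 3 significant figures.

Mixed concentration C = ΣQC/ΣQ = (573.0·12.00 + 105.0·210.0) / 678.0 = 28930/678.0 = 42.66 mg/L; combined flow 678.0 L/s.
Half-life 1.68 d → k = ln 2 / 1.68 = 0.4126 d⁻¹.
After decay, C = 42.66 × e^(−kt) = 42.66 × 0.8249 = 35.19 mg/L.
Second outfall: C = (678.0·35.19 + 80.00·150.0)/758.0 = 47.31 mg/L.

47.3 mg/L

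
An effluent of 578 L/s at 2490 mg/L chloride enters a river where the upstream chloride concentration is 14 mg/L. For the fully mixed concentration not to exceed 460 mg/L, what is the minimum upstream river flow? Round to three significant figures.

2630 L/s

Set C_mix = 460: (Q·14.00 + 578.0·2490) / (Q + 578.0) = 460
→ Q = 578.0·(2490 − 460)/(460 − 14.00) = 2631 L/s.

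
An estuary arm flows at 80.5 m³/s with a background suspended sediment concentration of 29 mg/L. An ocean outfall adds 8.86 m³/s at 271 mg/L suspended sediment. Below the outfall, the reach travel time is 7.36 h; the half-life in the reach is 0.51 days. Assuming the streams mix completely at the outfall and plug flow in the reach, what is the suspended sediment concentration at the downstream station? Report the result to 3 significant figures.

34.9 mg/L

Conservation of mass: C = (80.50·29.00 + 8.860·271.0) / 89.36 = 4736/89.36 = 52.99 mg/L.
Half-life 0.51 d → k = ln 2 / 0.51 = 1.359 d⁻¹.
Applying C = C₀e^(−kt): 52.99 × 0.6592 = 34.93 mg/L.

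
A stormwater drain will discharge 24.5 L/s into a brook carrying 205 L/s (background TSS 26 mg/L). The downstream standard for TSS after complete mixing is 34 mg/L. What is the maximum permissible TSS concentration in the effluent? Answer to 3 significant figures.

At the limit, (Qr·Cr + Qe·Cₑ)/(Qr + Qe) = 34:
Cₑ = (229.5·34 − 205.0·26.00) / 24.50 = 100.9 mg/L.

101 mg/L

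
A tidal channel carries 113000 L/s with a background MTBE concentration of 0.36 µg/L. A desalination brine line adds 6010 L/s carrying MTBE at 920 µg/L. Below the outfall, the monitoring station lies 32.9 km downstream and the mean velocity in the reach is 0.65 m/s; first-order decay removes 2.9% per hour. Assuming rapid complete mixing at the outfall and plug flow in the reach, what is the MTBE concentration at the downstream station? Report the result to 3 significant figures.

30.9 µg/L

Conservation of mass: C = (113000·0.3600 + 6010·920.0) / 119000 = 5570000/119000 = 46.80 µg/L.
Travel time t = 32.9·1000 / 0.65 = 50620 s = 14.06 h.
2.9%/h lost → k = −ln(1 − 0.029) = 0.02943 h⁻¹.
Decay over the reach: 46.80·exp(−kt) = 46.80·0.6612 = 30.94 µg/L.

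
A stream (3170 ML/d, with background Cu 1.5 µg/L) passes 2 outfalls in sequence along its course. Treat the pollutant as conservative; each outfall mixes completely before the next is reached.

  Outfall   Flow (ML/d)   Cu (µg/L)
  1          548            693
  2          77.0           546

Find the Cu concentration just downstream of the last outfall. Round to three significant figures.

112 µg/L

Outfall 1: combined Q = 3718 ML/d; C = (3170·1.500 + 548.0·693.0)/3718 = 103.4 µg/L.
Outfall 2: combined Q = 3795 ML/d; C = (3718·103.4 + 77.00·546.0)/3795 = 112.4 µg/L.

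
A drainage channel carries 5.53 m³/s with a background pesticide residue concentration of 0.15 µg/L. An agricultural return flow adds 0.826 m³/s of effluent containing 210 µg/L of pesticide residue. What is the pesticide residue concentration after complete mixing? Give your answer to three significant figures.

Conservation of mass: C = (5.530·0.1500 + 0.8260·210.0) / 6.356 = 174.3/6.356 = 27.42 µg/L.

27.4 µg/L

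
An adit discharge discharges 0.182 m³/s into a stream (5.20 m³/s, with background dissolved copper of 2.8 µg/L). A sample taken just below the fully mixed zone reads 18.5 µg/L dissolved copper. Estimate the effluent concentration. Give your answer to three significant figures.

Mass balance: 5.200·2.800 + 0.1820·Cₑ = 5.382·18.50
→ Cₑ = (5.382·18.50 − 5.200·2.800) / 0.1820 = 467.1 µg/L.

467 µg/L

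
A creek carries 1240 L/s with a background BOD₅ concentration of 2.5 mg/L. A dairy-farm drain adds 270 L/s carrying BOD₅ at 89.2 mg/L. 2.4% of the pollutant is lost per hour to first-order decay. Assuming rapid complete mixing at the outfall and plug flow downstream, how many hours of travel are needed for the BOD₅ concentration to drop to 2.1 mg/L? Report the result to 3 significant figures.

Flow-weighted average: C = (1240·2.500 + 270.0·89.20) / 1510 = 27180/1510 = 18.00 mg/L.
2.4%/h lost → k = −ln(1 − 0.024) = 0.02429 h⁻¹.
18.00·exp(−k·t) = 2.1 → t = ln(18.00/2.1)/k = 318400 s = 88.45 h.

88.4 h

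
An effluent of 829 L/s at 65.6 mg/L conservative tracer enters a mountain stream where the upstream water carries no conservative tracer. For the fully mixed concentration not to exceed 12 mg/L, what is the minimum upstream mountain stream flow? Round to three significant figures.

Set C_mix = 12: (Q·0 + 829.0·65.60) / (Q + 829.0) = 12
→ Q = 829.0·(65.60 − 12)/(12 − 0) = 3703 L/s.

3700 L/s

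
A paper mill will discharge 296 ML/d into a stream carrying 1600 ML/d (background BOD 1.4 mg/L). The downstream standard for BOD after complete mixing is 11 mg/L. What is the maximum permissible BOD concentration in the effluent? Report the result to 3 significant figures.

62.9 mg/L

At the limit, (Qr·Cr + Qe·Cₑ)/(Qr + Qe) = 11:
Cₑ = (1896·11 − 1600·1.400) / 296.0 = 62.89 mg/L.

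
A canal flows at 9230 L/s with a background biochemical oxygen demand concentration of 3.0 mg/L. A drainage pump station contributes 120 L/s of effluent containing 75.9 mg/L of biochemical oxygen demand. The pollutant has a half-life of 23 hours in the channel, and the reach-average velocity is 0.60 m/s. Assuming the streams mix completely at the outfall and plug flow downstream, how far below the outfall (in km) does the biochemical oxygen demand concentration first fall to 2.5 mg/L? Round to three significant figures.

32.5 km

Mass balance: C = (9230·3.000 + 120.0·75.90) / 9350 = 36800/9350 = 3.936 mg/L.
Half-life 23 h → k = ln 2 / 23 = 0.03014 h⁻¹ = 0.7233 d⁻¹.
Set 3.936·exp(−k·t) = 2.5 → t = ln(3.936/2.5)/k = 54210 s = 15.06 h.
Distance = v·t = 0.60·54210 = 32520 m = 32.52 km.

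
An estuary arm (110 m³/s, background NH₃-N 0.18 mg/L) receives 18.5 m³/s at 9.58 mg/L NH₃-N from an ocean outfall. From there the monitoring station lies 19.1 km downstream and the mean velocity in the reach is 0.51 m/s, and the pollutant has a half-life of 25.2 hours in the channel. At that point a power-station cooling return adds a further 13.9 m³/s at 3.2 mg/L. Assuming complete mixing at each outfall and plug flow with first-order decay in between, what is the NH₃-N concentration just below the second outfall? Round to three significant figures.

1.35 mg/L

Flow-weighted average: C = (110.0·0.1800 + 18.50·9.580) / 128.5 = 197.0/128.5 = 1.533 mg/L; combined flow 128.5 m³/s.
Travel time t = 19.1·1000 / 0.51 = 37450 s = 10.40 h.
Half-life 25.2 h → k = ln 2 / 25.2 = 0.02751 h⁻¹ = 0.6601 d⁻¹.
First-order decay: C = 1.533·exp(−k·t) = 1.533·0.7512 = 1.152 mg/L.
Second outfall: C = (128.5·1.152 + 13.90·3.200)/142.4 = 1.352 mg/L.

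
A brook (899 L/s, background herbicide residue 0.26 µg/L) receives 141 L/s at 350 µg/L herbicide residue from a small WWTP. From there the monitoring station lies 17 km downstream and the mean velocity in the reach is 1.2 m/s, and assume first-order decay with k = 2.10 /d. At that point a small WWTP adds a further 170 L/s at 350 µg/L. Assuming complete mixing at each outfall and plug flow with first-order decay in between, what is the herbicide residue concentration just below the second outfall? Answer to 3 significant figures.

After mixing, C = (899.0·0.2600 + 141.0·350.0) / 1040 = 49580/1040 = 47.68 µg/L; combined flow 1040 L/s.
Travel time t = 17·1000 / 1.2 = 14170 s = 3.935 h.
First-order decay: C = 47.68·exp(−k·t) = 47.68·0.7087 = 33.79 µg/L.
At the second outfall, C = (1040·33.79 + 170.0·350.0) / (1040 + 170.0) = 78.21 µg/L.

78.2 µg/L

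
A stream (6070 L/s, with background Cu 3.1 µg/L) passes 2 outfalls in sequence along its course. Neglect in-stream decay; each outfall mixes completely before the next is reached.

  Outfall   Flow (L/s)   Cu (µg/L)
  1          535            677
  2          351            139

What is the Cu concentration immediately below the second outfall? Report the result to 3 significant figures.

Outfall 1: combined Q = 6605 L/s; C = (6070·3.100 + 535.0·677.0)/6605 = 57.69 µg/L.
Outfall 2: combined Q = 6956 L/s; C = (6605·57.69 + 351.0·139.0)/6956 = 61.79 µg/L.

61.8 µg/L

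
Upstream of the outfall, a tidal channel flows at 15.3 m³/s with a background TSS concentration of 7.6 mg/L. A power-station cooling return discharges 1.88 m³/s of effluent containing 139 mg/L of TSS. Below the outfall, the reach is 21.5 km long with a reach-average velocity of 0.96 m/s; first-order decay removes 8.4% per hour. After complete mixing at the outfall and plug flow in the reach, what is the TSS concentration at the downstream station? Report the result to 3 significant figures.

Conservation of mass: C = (15.30·7.600 + 1.880·139.0) / 17.18 = 377.6/17.18 = 21.98 mg/L.
Travel time t = 21.5·1000 / 0.96 = 22400 s = 6.221 h.
8.4%/h lost → k = −ln(1 − 0.084) = 0.08774 h⁻¹.
Applying C = C₀e^(−kt): 21.98 × 0.5794 = 12.73 mg/L.

12.7 mg/L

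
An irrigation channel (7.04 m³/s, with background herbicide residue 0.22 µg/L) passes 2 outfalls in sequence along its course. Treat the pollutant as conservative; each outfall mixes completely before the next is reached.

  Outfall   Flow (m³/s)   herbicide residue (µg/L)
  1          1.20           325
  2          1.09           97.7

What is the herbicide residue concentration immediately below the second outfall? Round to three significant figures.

53.4 µg/L

Outfall 1: combined Q = 8.240 m³/s; C = (7.040·0.2200 + 1.200·325.0)/8.240 = 47.52 µg/L.
Outfall 2: combined Q = 9.330 m³/s; C = (8.240·47.52 + 1.090·97.70)/9.330 = 53.38 µg/L.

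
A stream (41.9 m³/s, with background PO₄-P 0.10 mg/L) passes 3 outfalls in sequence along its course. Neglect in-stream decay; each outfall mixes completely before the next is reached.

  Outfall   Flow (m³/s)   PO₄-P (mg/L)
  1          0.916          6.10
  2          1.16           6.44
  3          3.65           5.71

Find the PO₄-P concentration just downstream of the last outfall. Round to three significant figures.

Below outfall 1: Q → 42.82 m³/s, C = (41.90·0.1000 + 0.9160·6.100)/42.82 = 0.2284 mg/L.
Below outfall 2: Q → 43.98 m³/s, C = (42.82·0.2284 + 1.160·6.440)/43.98 = 0.3922 mg/L.
Below outfall 3: Q → 47.63 m³/s, C = (43.98·0.3922 + 3.650·5.710)/47.63 = 0.7998 mg/L.

0.800 mg/L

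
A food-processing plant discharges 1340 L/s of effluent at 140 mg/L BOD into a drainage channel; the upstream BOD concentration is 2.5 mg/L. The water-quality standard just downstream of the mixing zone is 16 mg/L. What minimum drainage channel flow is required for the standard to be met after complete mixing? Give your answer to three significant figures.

Set C_mix = 16: (Q·2.500 + 1340·140.0) / (Q + 1340) = 16
→ Q = 1340·(140.0 − 16)/(16 − 2.500) = 12310 L/s.

12300 L/s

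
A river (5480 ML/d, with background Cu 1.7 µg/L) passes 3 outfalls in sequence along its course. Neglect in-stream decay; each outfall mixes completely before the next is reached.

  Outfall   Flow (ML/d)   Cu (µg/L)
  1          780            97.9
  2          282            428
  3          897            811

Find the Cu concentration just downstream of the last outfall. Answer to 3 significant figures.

After outfall 1: Q = 5480 + 780.0 = 6260 ML/d; C = (5480·1.700 + 780.0·97.90)/6260 = 13.69 µg/L.
After outfall 2: Q = 6260 + 282.0 = 6542 ML/d; C = (6260·13.69 + 282.0·428.0)/6542 = 31.55 µg/L.
After outfall 3: Q = 6542 + 897.0 = 7439 ML/d; C = (6542·31.55 + 897.0·811.0)/7439 = 125.5 µg/L.

126 µg/L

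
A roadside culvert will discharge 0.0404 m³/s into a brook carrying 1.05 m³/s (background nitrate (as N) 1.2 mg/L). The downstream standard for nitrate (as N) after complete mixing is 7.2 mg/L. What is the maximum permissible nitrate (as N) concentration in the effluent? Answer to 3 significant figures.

163 mg/L

At the limit, (Qr·Cr + Qe·Cₑ)/(Qr + Qe) = 7.2:
Cₑ = (1.090·7.2 − 1.050·1.200) / 0.04040 = 163.1 mg/L.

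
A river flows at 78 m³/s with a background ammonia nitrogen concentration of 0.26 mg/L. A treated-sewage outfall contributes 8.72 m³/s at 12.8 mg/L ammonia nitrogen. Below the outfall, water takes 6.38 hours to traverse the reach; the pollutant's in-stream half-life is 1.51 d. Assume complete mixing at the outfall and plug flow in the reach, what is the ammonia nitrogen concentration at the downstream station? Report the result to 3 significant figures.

Conservation of mass: C = (78.00·0.2600 + 8.720·12.80) / 86.72 = 131.9/86.72 = 1.521 mg/L.
Half-life 1.51 d → k = ln 2 / 1.51 = 0.4590 d⁻¹.
Decay over the reach: 1.521·exp(−kt) = 1.521·0.8851 = 1.346 mg/L.

1.35 mg/L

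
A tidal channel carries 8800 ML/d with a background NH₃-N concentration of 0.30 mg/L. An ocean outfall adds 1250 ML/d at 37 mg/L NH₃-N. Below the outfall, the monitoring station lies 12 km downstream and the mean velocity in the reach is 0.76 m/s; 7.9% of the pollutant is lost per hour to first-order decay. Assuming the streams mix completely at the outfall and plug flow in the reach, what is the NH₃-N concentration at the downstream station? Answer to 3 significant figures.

3.39 mg/L

Mass balance: C = (8800·0.3000 + 1250·37.00) / 10050 = 48890/10050 = 4.865 mg/L.
Travel time t = 12·1000 / 0.76 = 15790 s = 4.386 h.
7.9%/h lost → k = −ln(1 − 0.079) = 0.08230 h⁻¹.
First-order decay: C = 4.865·exp(−k·t) = 4.865·0.6970 = 3.391 mg/L.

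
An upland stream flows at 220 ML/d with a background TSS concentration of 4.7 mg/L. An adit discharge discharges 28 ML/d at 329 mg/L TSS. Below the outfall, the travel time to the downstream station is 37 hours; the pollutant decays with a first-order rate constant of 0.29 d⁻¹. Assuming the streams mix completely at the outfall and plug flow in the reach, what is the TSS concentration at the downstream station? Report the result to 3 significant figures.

Conservation of mass: C = (220.0·4.700 + 28.00·329.0) / 248.0 = 10250/248.0 = 41.31 mg/L.
Applying C = C₀e^(−kt): 41.31 × 0.6395 = 26.42 mg/L.

26.4 mg/L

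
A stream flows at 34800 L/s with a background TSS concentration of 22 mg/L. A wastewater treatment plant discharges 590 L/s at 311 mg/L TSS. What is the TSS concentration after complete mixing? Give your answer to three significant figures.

Flow-weighted average: C = (34800·22.00 + 590.0·311.0) / 35390 = 949100/35390 = 26.82 mg/L.

26.8 mg/L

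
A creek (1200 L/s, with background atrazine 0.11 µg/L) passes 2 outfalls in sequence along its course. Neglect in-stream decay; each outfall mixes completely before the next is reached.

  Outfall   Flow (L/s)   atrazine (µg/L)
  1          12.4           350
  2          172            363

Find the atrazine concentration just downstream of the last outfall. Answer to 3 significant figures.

48.3 µg/L

Outfall 1: combined Q = 1212 L/s; C = (1200·0.1100 + 12.40·350.0)/1212 = 3.689 µg/L.
Outfall 2: combined Q = 1384 L/s; C = (1212·3.689 + 172.0·363.0)/1384 = 48.33 µg/L.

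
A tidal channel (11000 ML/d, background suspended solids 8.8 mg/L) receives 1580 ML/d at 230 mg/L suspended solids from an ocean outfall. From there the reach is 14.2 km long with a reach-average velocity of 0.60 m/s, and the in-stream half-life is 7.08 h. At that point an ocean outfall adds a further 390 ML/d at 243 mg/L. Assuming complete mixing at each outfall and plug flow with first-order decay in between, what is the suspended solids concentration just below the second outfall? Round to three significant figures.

Conservation of mass: C = (11000·8.800 + 1580·230.0) / 12580 = 460200/12580 = 36.58 mg/L; combined flow 12580 ML/d.
Travel time t = 14.2·1000 / 0.60 = 23670 s = 6.574 h.
Half-life 7.08 h → k = ln 2 / 7.08 = 0.09790 h⁻¹ = 2.350 d⁻¹.
Applying C = C₀e^(−kt): 36.58 × 0.5254 = 19.22 mg/L.
At the second outfall, C = (12580·19.22 + 390.0·243.0) / (12580 + 390.0) = 25.95 mg/L.

25.9 mg/L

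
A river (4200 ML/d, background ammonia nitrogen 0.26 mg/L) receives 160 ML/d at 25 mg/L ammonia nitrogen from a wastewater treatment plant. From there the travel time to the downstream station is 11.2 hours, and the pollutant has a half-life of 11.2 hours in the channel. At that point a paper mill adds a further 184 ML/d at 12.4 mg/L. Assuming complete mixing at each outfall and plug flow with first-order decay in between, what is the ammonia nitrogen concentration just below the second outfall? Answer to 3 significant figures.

Flow-weighted average: C = (4200·0.2600 + 160.0·25.00) / 4360 = 5092/4360 = 1.168 mg/L; combined flow 4360 ML/d.
Half-life 11.2 h → k = ln 2 / 11.2 = 0.06189 h⁻¹ = 1.485 d⁻¹.
First-order decay: C = 1.168·exp(−k·t) = 1.168·0.5000 = 0.5839 mg/L.
At the second outfall, C = (4360·0.5839 + 184.0·12.40) / (4360 + 184.0) = 1.062 mg/L.

1.06 mg/L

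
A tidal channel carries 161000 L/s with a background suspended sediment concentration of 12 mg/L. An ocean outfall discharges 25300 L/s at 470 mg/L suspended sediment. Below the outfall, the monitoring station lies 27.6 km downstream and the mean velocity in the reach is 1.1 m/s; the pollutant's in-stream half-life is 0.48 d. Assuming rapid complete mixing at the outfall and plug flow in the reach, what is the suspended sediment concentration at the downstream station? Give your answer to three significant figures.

48.8 mg/L

Conservation of mass: C = (161000·12.00 + 25300·470.0) / 186300 = 13820000/186300 = 74.20 mg/L.
Travel time t = 27.6·1000 / 1.1 = 25090 s = 6.970 h.
Half-life 0.48 d → k = ln 2 / 0.48 = 1.444 d⁻¹.
After decay, C = 74.20 × e^(−kt) = 74.20 × 0.6575 = 48.78 mg/L.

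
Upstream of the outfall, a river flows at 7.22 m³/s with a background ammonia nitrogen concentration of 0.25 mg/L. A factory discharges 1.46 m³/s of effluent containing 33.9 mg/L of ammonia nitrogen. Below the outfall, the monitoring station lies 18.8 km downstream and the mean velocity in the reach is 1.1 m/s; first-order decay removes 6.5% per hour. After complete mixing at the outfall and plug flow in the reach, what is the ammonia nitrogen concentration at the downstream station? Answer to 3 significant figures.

4.30 mg/L

Mass balance: C = (7.220·0.2500 + 1.460·33.90) / 8.680 = 51.30/8.680 = 5.910 mg/L.
Travel time t = 18.8·1000 / 1.1 = 17090 s = 4.747 h.
6.5%/h lost → k = −ln(1 − 0.065) = 0.06721 h⁻¹.
Decay over the reach: 5.910·exp(−kt) = 5.910·0.7268 = 4.296 mg/L.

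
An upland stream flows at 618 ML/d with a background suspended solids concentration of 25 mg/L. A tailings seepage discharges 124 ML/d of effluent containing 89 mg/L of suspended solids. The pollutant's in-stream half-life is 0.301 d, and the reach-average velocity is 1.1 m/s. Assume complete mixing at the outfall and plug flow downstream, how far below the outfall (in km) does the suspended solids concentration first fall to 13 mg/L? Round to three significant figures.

41.7 km

Conservation of mass: C = (618.0·25.00 + 124.0·89.00) / 742.0 = 26490/742.0 = 35.70 mg/L.
Half-life 0.301 d → k = ln 2 / 0.301 = 2.303 d⁻¹.
Set 35.70·exp(−k·t) = 13 → t = ln(35.70/13)/k = 37900 s = 10.53 h.
Distance = v·t = 1.1·37900 = 41690 m = 41.69 km.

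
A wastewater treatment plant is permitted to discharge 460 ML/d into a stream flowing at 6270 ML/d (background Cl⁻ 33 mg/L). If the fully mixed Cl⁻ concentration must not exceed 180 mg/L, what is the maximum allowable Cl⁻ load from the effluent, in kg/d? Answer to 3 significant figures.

Mass balance at the limit: 6270·33.00 + 460.0·Cₑ = 6730·180 → Cₑ = 2184 mg/L.
460.0 ML/d = 5.324 m³/s. Load = 5.324 m³/s × 2184 g/m³ × 86 400 s/d = 1004000 kg/d.

1000000 kg/d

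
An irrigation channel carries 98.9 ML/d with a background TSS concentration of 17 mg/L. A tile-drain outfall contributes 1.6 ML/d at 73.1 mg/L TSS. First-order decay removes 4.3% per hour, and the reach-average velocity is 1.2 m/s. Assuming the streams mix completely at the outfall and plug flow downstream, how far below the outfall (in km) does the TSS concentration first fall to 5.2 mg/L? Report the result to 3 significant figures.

121 km

After mixing, C = (98.90·17.00 + 1.600·73.10) / 100.5 = 1798/100.5 = 17.89 mg/L.
4.3%/h lost → k = −ln(1 − 0.043) = 0.04395 h⁻¹.
Set 17.89·exp(−k·t) = 5.2 → t = ln(17.89/5.2)/k = 101200 s = 28.12 h.
Distance = v·t = 1.2·101200 = 121500 m = 121.5 km.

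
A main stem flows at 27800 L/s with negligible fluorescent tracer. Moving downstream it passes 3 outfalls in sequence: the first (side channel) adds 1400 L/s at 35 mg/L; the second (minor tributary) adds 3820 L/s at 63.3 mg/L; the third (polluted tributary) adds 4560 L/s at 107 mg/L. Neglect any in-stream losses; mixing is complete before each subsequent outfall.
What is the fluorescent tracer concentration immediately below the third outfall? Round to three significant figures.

Below outfall 1: Q → 29200 L/s, C = (27800·0 + 1400·35.00)/29200 = 1.678 mg/L.
Below outfall 2: Q → 33020 L/s, C = (29200·1.678 + 3820·63.30)/33020 = 8.807 mg/L.
Below outfall 3: Q → 37580 L/s, C = (33020·8.807 + 4560·107.0)/37580 = 20.72 mg/L.

20.7 mg/L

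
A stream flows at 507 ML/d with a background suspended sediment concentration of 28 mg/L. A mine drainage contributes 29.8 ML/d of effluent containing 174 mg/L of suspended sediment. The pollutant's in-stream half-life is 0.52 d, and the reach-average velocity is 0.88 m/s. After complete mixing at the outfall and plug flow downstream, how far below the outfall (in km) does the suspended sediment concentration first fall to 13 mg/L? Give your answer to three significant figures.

58.3 km

Mass balance: C = (507.0·28.00 + 29.80·174.0) / 536.8 = 19380/536.8 = 36.11 mg/L.
Half-life 0.52 d → k = ln 2 / 0.52 = 1.333 d⁻¹.
Set 36.11·exp(−k·t) = 13 → t = ln(36.11/13)/k = 66210 s = 18.39 h.
Distance = v·t = 0.88·66210 = 58260 m = 58.26 km.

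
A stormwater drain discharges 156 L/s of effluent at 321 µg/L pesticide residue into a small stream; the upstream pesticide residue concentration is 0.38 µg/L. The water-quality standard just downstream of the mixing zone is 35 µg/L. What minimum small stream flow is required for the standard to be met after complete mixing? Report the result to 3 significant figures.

Set C_mix = 35: (Q·0.3800 + 156.0·321.0) / (Q + 156.0) = 35
→ Q = 156.0·(321.0 − 35)/(35 − 0.3800) = 1289 L/s.

1290 L/s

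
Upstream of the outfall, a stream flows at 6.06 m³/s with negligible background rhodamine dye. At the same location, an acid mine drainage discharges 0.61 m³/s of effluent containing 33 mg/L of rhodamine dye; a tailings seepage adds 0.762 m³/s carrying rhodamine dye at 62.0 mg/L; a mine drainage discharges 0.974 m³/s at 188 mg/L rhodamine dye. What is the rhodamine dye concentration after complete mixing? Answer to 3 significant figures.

Mixed concentration C = ΣQC/ΣQ = (6.060·0 + 0.6100·33.00 + 0.7620·62.00 + 0.9740·188.0) / 8.406 = 250.5/8.406 = 29.80 mg/L.

29.8 mg/L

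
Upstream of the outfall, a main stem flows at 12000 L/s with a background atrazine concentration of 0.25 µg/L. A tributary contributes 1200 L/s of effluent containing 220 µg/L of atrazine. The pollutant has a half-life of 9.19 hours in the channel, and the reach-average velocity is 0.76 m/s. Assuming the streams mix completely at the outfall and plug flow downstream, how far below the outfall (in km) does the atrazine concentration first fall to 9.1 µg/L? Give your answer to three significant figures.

29.0 km

Mixed concentration C = ΣQC/ΣQ = (12000·0.2500 + 1200·220.0) / 13200 = 267000/13200 = 20.23 µg/L.
Half-life 9.19 h → k = ln 2 / 9.19 = 0.07542 h⁻¹ = 1.810 d⁻¹.
Set 20.23·exp(−k·t) = 9.1 → t = ln(20.23/9.1)/k = 38120 s = 10.59 h.
Distance = v·t = 0.76·38120 = 28970 m = 28.97 km.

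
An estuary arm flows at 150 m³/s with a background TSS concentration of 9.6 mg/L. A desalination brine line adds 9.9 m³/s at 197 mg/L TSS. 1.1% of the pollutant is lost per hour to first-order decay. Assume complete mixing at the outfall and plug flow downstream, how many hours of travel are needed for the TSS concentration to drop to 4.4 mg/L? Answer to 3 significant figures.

Flow-weighted average: C = (150.0·9.600 + 9.900·197.0) / 159.9 = 3390/159.9 = 21.20 mg/L.
1.1%/h lost → k = −ln(1 − 0.011) = 0.01106 h⁻¹.
21.20·exp(−k·t) = 4.4 → t = ln(21.20/4.4)/k = 511800 s = 142.2 h.

142 h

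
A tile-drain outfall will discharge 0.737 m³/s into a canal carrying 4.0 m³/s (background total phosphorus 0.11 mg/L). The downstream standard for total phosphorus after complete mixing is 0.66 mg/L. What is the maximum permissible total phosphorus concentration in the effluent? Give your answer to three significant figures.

3.65 mg/L

At the limit, (Qr·Cr + Qe·Cₑ)/(Qr + Qe) = 0.66:
Cₑ = (4.737·0.66 − 4.000·0.1100) / 0.7370 = 3.645 mg/L.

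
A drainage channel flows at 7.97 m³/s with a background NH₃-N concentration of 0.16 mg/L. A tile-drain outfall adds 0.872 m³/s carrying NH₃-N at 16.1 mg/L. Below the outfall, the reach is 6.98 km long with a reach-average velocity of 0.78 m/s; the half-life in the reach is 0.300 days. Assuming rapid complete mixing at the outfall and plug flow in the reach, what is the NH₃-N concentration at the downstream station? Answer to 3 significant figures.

After mixing, C = (7.970·0.1600 + 0.8720·16.10) / 8.842 = 15.31/8.842 = 1.732 mg/L.
Travel time t = 6.98·1000 / 0.78 = 8949 s = 2.486 h.
Half-life 0.300 d → k = ln 2 / 0.300 = 2.310 d⁻¹.
First-order decay: C = 1.732·exp(−k·t) = 1.732·0.7872 = 1.363 mg/L.

1.36 mg/L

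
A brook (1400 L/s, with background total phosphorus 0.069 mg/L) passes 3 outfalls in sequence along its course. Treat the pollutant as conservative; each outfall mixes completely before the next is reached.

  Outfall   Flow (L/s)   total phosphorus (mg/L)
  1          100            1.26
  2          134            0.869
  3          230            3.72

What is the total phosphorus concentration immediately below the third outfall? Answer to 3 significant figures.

Below outfall 1: Q → 1500 L/s, C = (1400·0.06900 + 100.0·1.260)/1500 = 0.1484 mg/L.
Below outfall 2: Q → 1634 L/s, C = (1500·0.1484 + 134.0·0.8690)/1634 = 0.2075 mg/L.
Below outfall 3: Q → 1864 L/s, C = (1634·0.2075 + 230.0·3.720)/1864 = 0.6409 mg/L.

0.641 mg/L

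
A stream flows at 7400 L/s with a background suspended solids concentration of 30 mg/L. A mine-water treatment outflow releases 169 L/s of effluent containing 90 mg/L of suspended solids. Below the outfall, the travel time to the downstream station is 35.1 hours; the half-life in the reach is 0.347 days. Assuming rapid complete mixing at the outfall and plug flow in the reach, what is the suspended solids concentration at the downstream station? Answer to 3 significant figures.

1.69 mg/L

Mixed concentration C = ΣQC/ΣQ = (7400·30.00 + 169.0·90.00) / 7569 = 237200/7569 = 31.34 mg/L.
Half-life 0.347 d → k = ln 2 / 0.347 = 1.998 d⁻¹.
Applying C = C₀e^(−kt): 31.34 × 0.05386 = 1.688 mg/L.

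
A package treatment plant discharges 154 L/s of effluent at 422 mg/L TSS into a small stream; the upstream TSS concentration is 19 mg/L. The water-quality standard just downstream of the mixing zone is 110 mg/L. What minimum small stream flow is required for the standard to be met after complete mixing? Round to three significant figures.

528 L/s

Set C_mix = 110: (Q·19.00 + 154.0·422.0) / (Q + 154.0) = 110
→ Q = 154.0·(422.0 − 110)/(110 − 19.00) = 528.0 L/s.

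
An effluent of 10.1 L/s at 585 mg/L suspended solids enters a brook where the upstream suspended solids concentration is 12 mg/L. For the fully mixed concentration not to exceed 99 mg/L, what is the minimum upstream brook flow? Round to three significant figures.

56.4 L/s

Set C_mix = 99: (Q·12.00 + 10.10·585.0) / (Q + 10.10) = 99
→ Q = 10.10·(585.0 − 99)/(99 − 12.00) = 56.42 L/s.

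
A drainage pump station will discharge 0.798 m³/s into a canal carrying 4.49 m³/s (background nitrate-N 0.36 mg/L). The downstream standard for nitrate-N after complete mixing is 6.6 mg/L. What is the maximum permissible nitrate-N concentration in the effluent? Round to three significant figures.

At the limit, (Qr·Cr + Qe·Cₑ)/(Qr + Qe) = 6.6:
Cₑ = (5.288·6.6 − 4.490·0.3600) / 0.7980 = 41.71 mg/L.

41.7 mg/L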